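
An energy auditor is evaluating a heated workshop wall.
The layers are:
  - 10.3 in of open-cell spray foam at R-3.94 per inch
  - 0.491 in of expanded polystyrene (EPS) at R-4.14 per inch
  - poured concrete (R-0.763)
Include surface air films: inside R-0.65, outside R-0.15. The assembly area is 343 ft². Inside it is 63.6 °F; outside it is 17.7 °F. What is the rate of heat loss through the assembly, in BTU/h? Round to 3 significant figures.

10.3 × 3.94 = 40.58
0.491 × 4.14 = 2.033
R_total = 0.65 + 40.58 + 2.033 + 0.763 + 0.15 = 44.18 ft²·°F·h/BTU
Q = A·ΔT/R = 343 × (63.6 − 17.7) / 44.18 = 356.4 BTU/h

356 BTU/h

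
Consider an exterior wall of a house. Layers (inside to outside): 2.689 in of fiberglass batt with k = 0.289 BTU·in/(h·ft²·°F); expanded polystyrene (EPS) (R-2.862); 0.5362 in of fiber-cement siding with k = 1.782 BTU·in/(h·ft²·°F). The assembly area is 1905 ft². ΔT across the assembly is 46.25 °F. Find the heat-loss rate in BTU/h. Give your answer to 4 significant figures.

7067 BTU/h

2.689/0.289 = 9.3045
0.5362/1.782 = 0.3009
R_total = 9.3045 + 2.862 + 0.3009 = 12.467 ft²·°F·h/BTU
Q = A·ΔT/R = 1905 × 46.25 / 12.467 = 7066.9 BTU/h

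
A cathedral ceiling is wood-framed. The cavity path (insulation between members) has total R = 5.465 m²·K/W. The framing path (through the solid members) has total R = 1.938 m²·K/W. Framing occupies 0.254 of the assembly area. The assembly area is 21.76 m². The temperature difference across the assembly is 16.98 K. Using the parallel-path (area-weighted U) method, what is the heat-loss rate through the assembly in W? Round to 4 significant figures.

U_eff = 0.746/5.465 + 0.254/1.938 = 0.13651 + 0.13106 = 0.26757
R_eff = 1/U_eff = 3.7374 m²·K/W
Q = 21.76 × 16.98 / 3.7374 = 98.862 W

98.86 W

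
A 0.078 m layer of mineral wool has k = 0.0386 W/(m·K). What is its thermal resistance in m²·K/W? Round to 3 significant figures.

R = L/k = 0.078/0.0386 = 2.021 m²·K/W

2.02 m²·K/W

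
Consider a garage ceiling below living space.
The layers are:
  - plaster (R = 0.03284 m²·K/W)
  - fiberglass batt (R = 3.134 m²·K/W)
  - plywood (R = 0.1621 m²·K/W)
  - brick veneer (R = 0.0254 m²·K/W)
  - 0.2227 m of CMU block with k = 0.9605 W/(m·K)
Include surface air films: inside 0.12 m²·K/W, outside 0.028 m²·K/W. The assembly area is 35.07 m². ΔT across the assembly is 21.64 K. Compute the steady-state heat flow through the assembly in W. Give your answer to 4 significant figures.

203.2 W

0.2227/0.9605 = 0.23186
R_total = 0.12 + 0.03284 + 3.134 + 0.1621 + 0.0254 + 0.23186 + 0.028 = 3.7342 m²·K/W
Q = A·ΔT/R = 35.07 × 21.64 / 3.7342 = 203.23 W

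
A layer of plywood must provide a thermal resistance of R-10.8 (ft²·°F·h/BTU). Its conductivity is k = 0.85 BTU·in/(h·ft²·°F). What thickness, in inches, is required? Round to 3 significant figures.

L = R × k = 10.8 × 0.85 = 9.18 in

9.18 in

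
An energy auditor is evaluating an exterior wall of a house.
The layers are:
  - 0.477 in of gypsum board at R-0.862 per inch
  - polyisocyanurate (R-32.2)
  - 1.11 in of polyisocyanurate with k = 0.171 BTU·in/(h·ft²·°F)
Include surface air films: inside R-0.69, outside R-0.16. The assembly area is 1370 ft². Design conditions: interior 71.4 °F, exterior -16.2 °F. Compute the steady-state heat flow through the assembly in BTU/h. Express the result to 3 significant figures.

3000 BTU/h

0.477 × 0.862 = 0.4112
1.11/0.171 = 6.491
R_total = 0.69 + 0.4112 + 32.2 + 6.491 + 0.16 = 39.95 ft²·°F·h/BTU
Q = A·ΔT/R = 1370 × (71.4 − (-16.2)) / 39.95 = 3004 BTU/h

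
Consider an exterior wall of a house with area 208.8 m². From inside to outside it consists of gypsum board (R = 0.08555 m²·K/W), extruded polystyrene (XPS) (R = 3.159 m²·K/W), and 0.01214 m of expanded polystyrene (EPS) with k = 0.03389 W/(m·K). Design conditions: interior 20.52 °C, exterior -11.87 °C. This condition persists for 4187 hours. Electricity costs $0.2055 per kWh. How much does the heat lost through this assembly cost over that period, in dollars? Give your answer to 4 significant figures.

0.01214/0.03389 = 0.35822
R_total = 0.08555 + 3.159 + 0.35822 = 3.6028 m²·K/W
Q = 208.8 × (20.52 − (-11.87)) / 3.6028 = 1877.2 W
E = 1877.2 W × 4187 h / 1000 = 7859.7 kWh
Cost = 7859.7 × 0.2055 = $1615.2

1615 dollars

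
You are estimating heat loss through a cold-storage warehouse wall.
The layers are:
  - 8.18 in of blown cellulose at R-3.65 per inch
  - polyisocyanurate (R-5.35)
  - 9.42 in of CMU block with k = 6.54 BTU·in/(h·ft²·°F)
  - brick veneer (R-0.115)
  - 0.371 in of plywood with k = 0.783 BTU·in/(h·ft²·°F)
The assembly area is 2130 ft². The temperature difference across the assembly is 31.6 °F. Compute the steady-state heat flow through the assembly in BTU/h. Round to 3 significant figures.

1810 BTU/h

8.18 × 3.65 = 29.86
9.42/6.54 = 1.44
0.371/0.783 = 0.4738
R_total = 29.86 + 5.35 + 1.44 + 0.115 + 0.4738 = 37.24 ft²·°F·h/BTU
Q = A·ΔT/R = 2130 × 31.6 / 37.24 = 1808 BTU/h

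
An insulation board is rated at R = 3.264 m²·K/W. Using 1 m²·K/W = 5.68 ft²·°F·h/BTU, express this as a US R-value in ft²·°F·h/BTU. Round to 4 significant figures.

R_US = 3.264 × 5.68 = 18.54

18.54 ft²·°F·h/BTU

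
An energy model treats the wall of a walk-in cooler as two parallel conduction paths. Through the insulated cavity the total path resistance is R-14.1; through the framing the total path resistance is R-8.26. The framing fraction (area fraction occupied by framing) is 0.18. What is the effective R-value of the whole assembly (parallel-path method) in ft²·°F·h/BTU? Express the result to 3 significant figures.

12.5 ft²·°F·h/BTU

U_eff = 0.82/14.1 + 0.18/8.26 = 0.05816 + 0.02179 = 0.07995
R_eff = 1/U_eff = 12.51 ft²·°F·h/BTU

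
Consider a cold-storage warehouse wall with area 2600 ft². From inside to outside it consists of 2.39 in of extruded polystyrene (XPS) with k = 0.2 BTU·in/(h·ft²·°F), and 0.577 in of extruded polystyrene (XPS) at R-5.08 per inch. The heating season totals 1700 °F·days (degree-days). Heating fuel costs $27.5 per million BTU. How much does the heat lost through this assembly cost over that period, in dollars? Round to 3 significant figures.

2.39/0.2 = 11.95
0.577 × 5.08 = 2.931
R_total = 11.95 + 2.931 = 14.88 ft²·°F·h/BTU
E = A × HDD × 24 / R = 2600 × 1700 × 24 / 14.88 = 7128000 BTU
Cost = 7128000/10⁶ × 27.5 = $196

196 dollars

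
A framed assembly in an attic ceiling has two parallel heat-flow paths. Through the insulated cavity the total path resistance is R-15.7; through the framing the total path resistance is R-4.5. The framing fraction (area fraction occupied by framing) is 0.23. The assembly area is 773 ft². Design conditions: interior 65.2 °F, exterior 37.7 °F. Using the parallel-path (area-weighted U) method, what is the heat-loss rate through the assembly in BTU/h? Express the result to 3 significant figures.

2130 BTU/h

U_eff = 0.77/15.7 + 0.23/4.5 = 0.04904 + 0.05111 = 0.1002
R_eff = 1/U_eff = 9.984 ft²·°F·h/BTU
Q = 773 × (65.2 − 37.7) / 9.984 = 2129 BTU/h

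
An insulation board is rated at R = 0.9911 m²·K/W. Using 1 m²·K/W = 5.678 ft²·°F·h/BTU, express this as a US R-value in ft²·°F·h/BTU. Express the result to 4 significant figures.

5.627 ft²·°F·h/BTU

R_US = 0.9911 × 5.678 = 5.6275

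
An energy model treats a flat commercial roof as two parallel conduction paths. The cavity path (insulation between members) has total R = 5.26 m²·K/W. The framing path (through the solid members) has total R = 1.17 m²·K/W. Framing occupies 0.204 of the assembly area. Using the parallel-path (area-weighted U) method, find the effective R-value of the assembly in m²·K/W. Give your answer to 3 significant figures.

U_eff = 0.796/5.26 + 0.204/1.17 = 0.1513 + 0.1744 = 0.3257
R_eff = 1/U_eff = 3.07 m²·K/W

3.07 m²·K/W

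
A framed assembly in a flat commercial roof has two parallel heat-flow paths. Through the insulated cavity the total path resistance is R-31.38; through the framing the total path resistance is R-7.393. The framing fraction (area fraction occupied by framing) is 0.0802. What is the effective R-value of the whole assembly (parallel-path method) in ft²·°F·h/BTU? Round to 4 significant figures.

U_eff = 0.9198/31.38 + 0.0802/7.393 = 0.029312 + 0.010848 = 0.04016
R_eff = 1/U_eff = 24.901 ft²·°F·h/BTU

24.90 ft²·°F·h/BTU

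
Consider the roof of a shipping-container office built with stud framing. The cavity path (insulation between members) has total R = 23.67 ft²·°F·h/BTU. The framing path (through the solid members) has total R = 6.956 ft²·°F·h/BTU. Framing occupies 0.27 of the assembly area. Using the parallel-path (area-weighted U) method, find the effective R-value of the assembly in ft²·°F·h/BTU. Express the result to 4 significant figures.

14.36 ft²·°F·h/BTU

U_eff = 0.73/23.67 + 0.27/6.956 = 0.030841 + 0.038815 = 0.069656
R_eff = 1/U_eff = 14.356 ft²·°F·h/BTU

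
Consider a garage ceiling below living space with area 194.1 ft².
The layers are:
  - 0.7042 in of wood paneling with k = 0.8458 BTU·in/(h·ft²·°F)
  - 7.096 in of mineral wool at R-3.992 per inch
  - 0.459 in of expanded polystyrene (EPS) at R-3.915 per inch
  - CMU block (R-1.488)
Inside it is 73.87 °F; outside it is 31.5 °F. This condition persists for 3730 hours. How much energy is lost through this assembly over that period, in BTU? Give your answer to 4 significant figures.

0.7042/0.8458 = 0.83258
7.096 × 3.992 = 28.327
0.459 × 3.915 = 1.797
R_total = 0.83258 + 28.327 + 1.797 + 1.488 = 32.445 ft²·°F·h/BTU
Q = 194.1 × (73.87 − 31.5) / 32.445 = 253.48 BTU/h
E = 253.48 × 3730 = 945470 BTU

945500 BTU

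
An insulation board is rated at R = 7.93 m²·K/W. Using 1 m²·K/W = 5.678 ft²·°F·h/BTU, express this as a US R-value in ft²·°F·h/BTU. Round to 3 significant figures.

45.0 ft²·°F·h/BTU

R_US = 7.93 × 5.678 = 45.03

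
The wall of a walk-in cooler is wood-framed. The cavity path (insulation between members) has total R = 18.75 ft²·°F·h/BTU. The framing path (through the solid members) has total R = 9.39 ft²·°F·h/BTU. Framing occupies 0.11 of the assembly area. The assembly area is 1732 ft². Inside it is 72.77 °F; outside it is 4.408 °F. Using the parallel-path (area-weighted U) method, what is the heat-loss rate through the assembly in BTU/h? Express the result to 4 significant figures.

7007 BTU/h

U_eff = 0.89/18.75 + 0.11/9.39 = 0.047467 + 0.011715 = 0.059181
R_eff = 1/U_eff = 16.897 ft²·°F·h/BTU
Q = 1732 × (72.77 − 4.408) / 16.897 = 7007.2 BTU/h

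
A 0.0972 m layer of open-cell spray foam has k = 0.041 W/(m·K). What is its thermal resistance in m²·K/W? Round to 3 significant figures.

R = L/k = 0.0972/0.041 = 2.371 m²·K/W

2.37 m²·K/W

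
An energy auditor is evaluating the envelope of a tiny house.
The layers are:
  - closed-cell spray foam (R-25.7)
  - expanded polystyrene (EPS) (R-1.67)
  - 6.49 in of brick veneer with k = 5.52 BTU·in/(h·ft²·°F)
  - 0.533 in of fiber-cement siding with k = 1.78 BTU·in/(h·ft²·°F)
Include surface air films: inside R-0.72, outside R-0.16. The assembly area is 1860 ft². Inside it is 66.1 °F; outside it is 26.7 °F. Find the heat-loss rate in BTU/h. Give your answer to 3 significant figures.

6.49/5.52 = 1.176
0.533/1.78 = 0.2994
R_total = 0.72 + 25.7 + 1.67 + 1.176 + 0.2994 + 0.16 = 29.73 ft²·°F·h/BTU
Q = A·ΔT/R = 1860 × (66.1 − 26.7) / 29.73 = 2465 BTU/h

2470 BTU/h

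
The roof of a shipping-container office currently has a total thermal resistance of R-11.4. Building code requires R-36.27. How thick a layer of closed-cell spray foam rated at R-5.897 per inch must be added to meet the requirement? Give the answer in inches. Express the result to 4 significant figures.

ΔR = 36.27 − 11.4 = 24.87 ft²·°F·h/BTU
L = ΔR / (R/in) = 24.87/5.897 = 4.2174 in

4.217 in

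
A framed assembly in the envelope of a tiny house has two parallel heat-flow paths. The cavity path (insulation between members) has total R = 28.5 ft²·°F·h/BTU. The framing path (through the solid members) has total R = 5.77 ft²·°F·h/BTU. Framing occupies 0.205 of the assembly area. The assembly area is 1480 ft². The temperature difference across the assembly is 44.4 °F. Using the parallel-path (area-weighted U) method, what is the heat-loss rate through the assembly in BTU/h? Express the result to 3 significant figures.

U_eff = 0.795/28.5 + 0.205/5.77 = 0.02789 + 0.03553 = 0.06342
R_eff = 1/U_eff = 15.77 ft²·°F·h/BTU
Q = 1480 × 44.4 / 15.77 = 4168 BTU/h

4170 BTU/h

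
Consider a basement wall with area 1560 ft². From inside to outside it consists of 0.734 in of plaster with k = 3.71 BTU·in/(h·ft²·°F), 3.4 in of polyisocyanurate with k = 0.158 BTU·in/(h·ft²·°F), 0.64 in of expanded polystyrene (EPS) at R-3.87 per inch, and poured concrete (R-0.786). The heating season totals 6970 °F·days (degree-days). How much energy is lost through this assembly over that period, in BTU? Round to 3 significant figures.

10400000 BTU

0.734/3.71 = 0.1978
3.4/0.158 = 21.52
0.64 × 3.87 = 2.477
R_total = 0.1978 + 21.52 + 2.477 + 0.786 = 24.98 ft²·°F·h/BTU
E = A × HDD × 24 / R = 1560 × 6970 × 24 / 24.98 = 10450000 BTU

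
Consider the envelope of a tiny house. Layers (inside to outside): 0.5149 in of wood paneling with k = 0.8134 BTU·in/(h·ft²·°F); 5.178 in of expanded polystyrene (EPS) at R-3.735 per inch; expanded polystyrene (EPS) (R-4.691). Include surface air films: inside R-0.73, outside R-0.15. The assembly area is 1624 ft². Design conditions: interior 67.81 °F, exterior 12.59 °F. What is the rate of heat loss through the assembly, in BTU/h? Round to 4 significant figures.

0.5149/0.8134 = 0.63302
5.178 × 3.735 = 19.34
R_total = 0.73 + 0.63302 + 19.34 + 4.691 + 0.15 = 25.544 ft²·°F·h/BTU
Q = A·ΔT/R = 1624 × (67.81 − 12.59) / 25.544 = 3510.7 BTU/h

3511 BTU/h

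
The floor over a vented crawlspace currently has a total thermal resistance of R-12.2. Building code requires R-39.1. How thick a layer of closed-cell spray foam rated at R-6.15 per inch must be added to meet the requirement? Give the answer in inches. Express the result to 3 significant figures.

ΔR = 39.1 − 12.2 = 26.9 ft²·°F·h/BTU
L = ΔR / (R/in) = 26.9/6.15 = 4.374 in

4.37 in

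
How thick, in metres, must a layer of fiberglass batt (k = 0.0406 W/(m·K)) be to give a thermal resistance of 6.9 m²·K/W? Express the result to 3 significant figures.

0.280 m

L = R·k = 6.9 × 0.0406 = 0.2801 m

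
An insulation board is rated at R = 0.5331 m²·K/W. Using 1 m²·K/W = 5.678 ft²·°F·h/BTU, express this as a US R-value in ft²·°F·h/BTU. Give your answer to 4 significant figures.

3.027 ft²·°F·h/BTU

R_US = 0.5331 × 5.678 = 3.0269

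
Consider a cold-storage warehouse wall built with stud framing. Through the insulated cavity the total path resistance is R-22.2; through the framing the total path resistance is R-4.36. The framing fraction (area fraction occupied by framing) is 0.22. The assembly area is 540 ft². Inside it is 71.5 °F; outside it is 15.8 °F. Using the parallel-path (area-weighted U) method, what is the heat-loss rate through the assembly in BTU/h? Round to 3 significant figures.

2570 BTU/h

U_eff = 0.78/22.2 + 0.22/4.36 = 0.03514 + 0.05046 = 0.08559
R_eff = 1/U_eff = 11.68 ft²·°F·h/BTU
Q = 540 × (71.5 − 15.8) / 11.68 = 2574 BTU/h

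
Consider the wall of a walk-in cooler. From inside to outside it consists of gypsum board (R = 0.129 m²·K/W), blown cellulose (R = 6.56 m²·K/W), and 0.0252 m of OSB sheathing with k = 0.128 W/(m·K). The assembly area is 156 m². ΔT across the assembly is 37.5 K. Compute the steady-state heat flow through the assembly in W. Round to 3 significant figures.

850 W

0.0252/0.128 = 0.1969
R_total = 0.129 + 6.56 + 0.1969 = 6.886 m²·K/W
Q = A·ΔT/R = 156 × 37.5 / 6.886 = 849.6 W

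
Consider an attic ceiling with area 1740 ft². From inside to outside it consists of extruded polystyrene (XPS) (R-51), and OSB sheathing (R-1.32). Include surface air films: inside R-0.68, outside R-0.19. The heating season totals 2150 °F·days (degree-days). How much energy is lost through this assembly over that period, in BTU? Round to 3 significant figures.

1690000 BTU

R_total = 0.68 + 51 + 1.32 + 0.19 = 53.19 ft²·°F·h/BTU
E = A × HDD × 24 / R = 1740 × 2150 × 24 / 53.19 = 1688000 BTU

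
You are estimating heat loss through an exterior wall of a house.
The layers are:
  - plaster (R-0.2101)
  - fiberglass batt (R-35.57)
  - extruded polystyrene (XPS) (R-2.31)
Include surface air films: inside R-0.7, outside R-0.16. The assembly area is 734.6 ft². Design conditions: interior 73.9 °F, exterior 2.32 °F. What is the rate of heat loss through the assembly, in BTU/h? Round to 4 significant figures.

1350 BTU/h

R_total = 0.7 + 0.2101 + 35.57 + 2.31 + 0.16 = 38.95 ft²·°F·h/BTU
Q = A·ΔT/R = 734.6 × (73.9 − 2.32) / 38.95 = 1350 BTU/h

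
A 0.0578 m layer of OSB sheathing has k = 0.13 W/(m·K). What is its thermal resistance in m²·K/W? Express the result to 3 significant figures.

0.445 m²·K/W

R = L/k = 0.0578/0.13 = 0.4446 m²·K/W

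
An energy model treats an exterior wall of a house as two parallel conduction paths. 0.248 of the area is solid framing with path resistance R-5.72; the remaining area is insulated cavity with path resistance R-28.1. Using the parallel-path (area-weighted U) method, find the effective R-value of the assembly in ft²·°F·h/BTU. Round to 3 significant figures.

U_eff = 0.752/28.1 + 0.248/5.72 = 0.02676 + 0.04336 = 0.07012
R_eff = 1/U_eff = 14.26 ft²·°F·h/BTU

14.3 ft²·°F·h/BTU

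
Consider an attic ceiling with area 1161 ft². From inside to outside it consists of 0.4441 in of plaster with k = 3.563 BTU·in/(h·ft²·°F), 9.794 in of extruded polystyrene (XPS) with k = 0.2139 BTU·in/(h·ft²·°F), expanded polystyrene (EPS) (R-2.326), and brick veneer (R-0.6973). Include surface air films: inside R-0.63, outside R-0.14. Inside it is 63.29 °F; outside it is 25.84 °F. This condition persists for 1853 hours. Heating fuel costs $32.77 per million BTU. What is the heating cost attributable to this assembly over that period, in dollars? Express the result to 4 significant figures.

0.4441/3.563 = 0.12464
9.794/0.2139 = 45.788
R_total = 0.63 + 0.12464 + 45.788 + 2.326 + 0.6973 + 0.14 = 49.706 ft²·°F·h/BTU
Q = 1161 × (63.29 − 25.84) / 49.706 = 874.74 BTU/h
E = 874.74 × 1853 = 1620900 BTU
Cost = 1620900/10⁶ × 32.77 = $53.117

53.12 dollars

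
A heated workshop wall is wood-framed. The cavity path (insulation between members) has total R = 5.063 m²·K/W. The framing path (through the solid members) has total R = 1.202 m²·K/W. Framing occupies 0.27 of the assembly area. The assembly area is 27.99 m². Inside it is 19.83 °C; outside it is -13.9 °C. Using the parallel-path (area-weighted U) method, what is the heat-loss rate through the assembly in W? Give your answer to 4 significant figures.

U_eff = 0.73/5.063 + 0.27/1.202 = 0.14418 + 0.22463 = 0.36881
R_eff = 1/U_eff = 2.7114 m²·K/W
Q = 27.99 × (19.83 − (-13.9)) / 2.7114 = 348.19 W

348.2 W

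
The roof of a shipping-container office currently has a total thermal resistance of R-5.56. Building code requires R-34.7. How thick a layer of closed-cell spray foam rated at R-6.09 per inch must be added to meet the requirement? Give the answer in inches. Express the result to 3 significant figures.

4.78 in

ΔR = 34.7 − 5.56 = 29.14 ft²·°F·h/BTU
L = ΔR / (R/in) = 29.14/6.09 = 4.785 in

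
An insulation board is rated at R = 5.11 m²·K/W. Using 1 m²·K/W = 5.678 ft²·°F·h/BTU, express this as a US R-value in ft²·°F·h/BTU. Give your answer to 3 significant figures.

R_US = 5.11 × 5.678 = 29.01

29.0 ft²·°F·h/BTU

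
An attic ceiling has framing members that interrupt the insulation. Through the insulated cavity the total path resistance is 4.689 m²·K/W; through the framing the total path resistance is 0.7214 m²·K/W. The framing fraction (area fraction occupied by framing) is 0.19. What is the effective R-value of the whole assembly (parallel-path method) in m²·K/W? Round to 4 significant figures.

2.293 m²·K/W

U_eff = 0.81/4.689 + 0.19/0.7214 = 0.17274 + 0.26338 = 0.43612
R_eff = 1/U_eff = 2.2929 m²·K/W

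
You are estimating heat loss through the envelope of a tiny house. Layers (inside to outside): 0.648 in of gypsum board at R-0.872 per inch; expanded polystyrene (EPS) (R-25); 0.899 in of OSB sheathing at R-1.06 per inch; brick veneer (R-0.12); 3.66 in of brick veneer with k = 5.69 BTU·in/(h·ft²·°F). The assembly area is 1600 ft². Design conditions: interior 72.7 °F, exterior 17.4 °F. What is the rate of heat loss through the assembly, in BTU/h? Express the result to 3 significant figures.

3240 BTU/h

0.648 × 0.872 = 0.5651
0.899 × 1.06 = 0.9529
3.66/5.69 = 0.6432
R_total = 0.5651 + 25 + 0.9529 + 0.12 + 0.6432 = 27.28 ft²·°F·h/BTU
Q = A·ΔT/R = 1600 × (72.7 − 17.4) / 27.28 = 3243 BTU/h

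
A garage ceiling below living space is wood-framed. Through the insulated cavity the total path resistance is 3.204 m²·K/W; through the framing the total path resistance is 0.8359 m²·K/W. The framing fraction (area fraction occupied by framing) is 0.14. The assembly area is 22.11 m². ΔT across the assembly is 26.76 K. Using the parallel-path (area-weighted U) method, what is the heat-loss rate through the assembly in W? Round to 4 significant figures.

257.9 W

U_eff = 0.86/3.204 + 0.14/0.8359 = 0.26841 + 0.16748 = 0.4359
R_eff = 1/U_eff = 2.2941 m²·K/W
Q = 22.11 × 26.76 / 2.2941 = 257.91 W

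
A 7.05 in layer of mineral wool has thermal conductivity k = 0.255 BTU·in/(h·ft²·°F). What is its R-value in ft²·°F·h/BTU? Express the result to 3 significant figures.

R = L/k = 7.05/0.255 = 27.65 ft²·°F·h/BTU

27.6 ft²·°F·h/BTU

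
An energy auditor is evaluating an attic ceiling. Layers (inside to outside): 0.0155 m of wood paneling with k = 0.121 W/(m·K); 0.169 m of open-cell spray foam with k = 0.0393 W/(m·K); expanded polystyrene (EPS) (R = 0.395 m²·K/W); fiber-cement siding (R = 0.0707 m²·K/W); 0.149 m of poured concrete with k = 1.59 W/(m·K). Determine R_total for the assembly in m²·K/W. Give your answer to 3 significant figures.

4.99 m²·K/W

0.0155/0.121 = 0.1281
0.169/0.0393 = 4.3
0.149/1.59 = 0.09371
R_total = 0.1281 + 4.3 + 0.395 + 0.0707 + 0.09371 = 4.988 m²·K/W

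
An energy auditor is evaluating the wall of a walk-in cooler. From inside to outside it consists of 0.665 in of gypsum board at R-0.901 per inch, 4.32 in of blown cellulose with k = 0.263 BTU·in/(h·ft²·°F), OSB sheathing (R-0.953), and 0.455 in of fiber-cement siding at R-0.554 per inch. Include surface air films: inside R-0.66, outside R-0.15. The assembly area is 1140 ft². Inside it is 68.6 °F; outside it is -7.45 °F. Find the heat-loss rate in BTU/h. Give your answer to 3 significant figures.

0.665 × 0.901 = 0.5992
4.32/0.263 = 16.43
0.455 × 0.554 = 0.2521
R_total = 0.66 + 0.5992 + 16.43 + 0.953 + 0.2521 + 0.15 = 19.04 ft²·°F·h/BTU
Q = A·ΔT/R = 1140 × (68.6 − (-7.45)) / 19.04 = 4553 BTU/h

4550 BTU/h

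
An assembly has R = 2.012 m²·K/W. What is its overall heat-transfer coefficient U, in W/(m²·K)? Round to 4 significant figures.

0.4970 W/(m²·K)

U = 1/R = 1/2.012 = 0.49702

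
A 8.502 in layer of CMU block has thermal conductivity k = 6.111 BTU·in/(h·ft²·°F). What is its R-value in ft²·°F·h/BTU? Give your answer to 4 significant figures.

R = L/k = 8.502/6.111 = 1.3913 ft²·°F·h/BTU

1.391 ft²·°F·h/BTU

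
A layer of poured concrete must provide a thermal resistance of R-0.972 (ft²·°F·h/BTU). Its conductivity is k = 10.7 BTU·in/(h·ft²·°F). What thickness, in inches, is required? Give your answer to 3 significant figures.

10.4 in

L = R × k = 0.972 × 10.7 = 10.4 in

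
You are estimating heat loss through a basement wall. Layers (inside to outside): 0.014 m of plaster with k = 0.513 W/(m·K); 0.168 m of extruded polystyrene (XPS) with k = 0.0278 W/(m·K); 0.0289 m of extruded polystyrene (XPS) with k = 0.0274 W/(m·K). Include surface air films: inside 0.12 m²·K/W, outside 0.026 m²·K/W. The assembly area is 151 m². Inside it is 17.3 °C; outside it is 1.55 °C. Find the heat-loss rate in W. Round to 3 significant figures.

0.014/0.513 = 0.02729
0.168/0.0278 = 6.043
0.0289/0.0274 = 1.055
R_total = 0.12 + 0.02729 + 6.043 + 1.055 + 0.026 = 7.271 m²·K/W
Q = A·ΔT/R = 151 × (17.3 − 1.55) / 7.271 = 327.1 W

327 W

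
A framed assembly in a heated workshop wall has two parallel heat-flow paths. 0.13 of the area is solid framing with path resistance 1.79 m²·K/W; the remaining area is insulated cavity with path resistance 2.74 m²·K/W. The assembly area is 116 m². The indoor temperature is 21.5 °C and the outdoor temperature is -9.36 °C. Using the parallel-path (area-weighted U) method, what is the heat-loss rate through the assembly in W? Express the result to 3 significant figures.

1400 W

U_eff = 0.87/2.74 + 0.13/1.79 = 0.3175 + 0.07263 = 0.3901
R_eff = 1/U_eff = 2.563 m²·K/W
Q = 116 × (21.5 − (-9.36)) / 2.563 = 1397 W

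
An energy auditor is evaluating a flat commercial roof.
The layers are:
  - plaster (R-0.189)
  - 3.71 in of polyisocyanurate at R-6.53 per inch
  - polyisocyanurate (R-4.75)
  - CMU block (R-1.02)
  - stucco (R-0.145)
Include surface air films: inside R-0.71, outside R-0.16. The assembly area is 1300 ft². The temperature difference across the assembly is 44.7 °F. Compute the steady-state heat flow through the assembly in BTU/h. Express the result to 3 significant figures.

1860 BTU/h

3.71 × 6.53 = 24.23
R_total = 0.71 + 0.189 + 24.23 + 4.75 + 1.02 + 0.145 + 0.16 = 31.2 ft²·°F·h/BTU
Q = A·ΔT/R = 1300 × 44.7 / 31.2 = 1862 BTU/h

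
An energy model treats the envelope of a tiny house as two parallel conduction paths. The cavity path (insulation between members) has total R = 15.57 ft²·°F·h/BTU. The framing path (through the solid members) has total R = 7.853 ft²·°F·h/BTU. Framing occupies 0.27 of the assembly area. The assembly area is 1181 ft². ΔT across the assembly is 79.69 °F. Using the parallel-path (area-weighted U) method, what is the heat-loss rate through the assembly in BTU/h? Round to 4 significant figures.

U_eff = 0.73/15.57 + 0.27/7.853 = 0.046885 + 0.034382 = 0.081267
R_eff = 1/U_eff = 12.305 ft²·°F·h/BTU
Q = 1181 × 79.69 / 12.305 = 7648.3 BTU/h

7648 BTU/h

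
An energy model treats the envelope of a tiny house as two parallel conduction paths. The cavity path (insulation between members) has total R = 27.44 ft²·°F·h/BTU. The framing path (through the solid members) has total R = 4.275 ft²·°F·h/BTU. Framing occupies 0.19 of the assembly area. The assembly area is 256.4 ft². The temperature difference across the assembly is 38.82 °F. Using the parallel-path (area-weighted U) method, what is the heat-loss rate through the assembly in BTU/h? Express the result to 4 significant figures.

U_eff = 0.81/27.44 + 0.19/4.275 = 0.029519 + 0.044444 = 0.073963
R_eff = 1/U_eff = 13.52 ft²·°F·h/BTU
Q = 256.4 × 38.82 / 13.52 = 736.19 BTU/h

736.2 BTU/h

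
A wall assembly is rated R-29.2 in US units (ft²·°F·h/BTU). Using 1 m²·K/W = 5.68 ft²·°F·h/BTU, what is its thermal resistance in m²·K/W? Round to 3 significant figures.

5.14 m²·K/W

R_SI = 29.2/5.68 = 5.141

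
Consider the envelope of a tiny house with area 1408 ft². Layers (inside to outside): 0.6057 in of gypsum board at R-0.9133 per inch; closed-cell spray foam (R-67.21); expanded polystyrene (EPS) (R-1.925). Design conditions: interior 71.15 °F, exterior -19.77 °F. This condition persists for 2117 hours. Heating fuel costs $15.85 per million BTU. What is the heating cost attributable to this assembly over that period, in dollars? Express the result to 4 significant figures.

0.6057 × 0.9133 = 0.55319
R_total = 0.55319 + 67.21 + 1.925 = 69.688 ft²·°F·h/BTU
Q = 1408 × (71.15 − (-19.77)) / 69.688 = 1837 BTU/h
E = 1837 × 2117 = 3888900 BTU
Cost = 3888900/10⁶ × 15.85 = $61.639

61.64 dollars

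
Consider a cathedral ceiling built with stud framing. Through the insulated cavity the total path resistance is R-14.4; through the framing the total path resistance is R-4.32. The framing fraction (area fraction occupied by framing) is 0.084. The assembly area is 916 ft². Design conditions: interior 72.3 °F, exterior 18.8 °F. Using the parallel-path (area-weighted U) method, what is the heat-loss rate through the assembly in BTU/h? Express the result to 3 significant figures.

4070 BTU/h

U_eff = 0.916/14.4 + 0.084/4.32 = 0.06361 + 0.01944 = 0.08306
R_eff = 1/U_eff = 12.04 ft²·°F·h/BTU
Q = 916 × (72.3 − 18.8) / 12.04 = 4070 BTU/h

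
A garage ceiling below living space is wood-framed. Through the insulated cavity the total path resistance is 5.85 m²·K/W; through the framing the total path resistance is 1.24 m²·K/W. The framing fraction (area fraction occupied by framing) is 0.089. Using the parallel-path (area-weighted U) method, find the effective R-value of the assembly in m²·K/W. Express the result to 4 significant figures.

4.396 m²·K/W

U_eff = 0.911/5.85 + 0.089/1.24 = 0.15573 + 0.071774 = 0.2275
R_eff = 1/U_eff = 4.3956 m²·K/W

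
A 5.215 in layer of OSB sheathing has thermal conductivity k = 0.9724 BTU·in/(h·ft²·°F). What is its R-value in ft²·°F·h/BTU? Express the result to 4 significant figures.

5.363 ft²·°F·h/BTU

R = L/k = 5.215/0.9724 = 5.363 ft²·°F·h/BTU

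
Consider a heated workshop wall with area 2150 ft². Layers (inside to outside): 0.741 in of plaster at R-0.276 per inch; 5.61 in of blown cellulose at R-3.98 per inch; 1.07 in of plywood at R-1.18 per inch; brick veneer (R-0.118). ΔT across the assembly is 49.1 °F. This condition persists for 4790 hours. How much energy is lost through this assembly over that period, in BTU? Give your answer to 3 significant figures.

21100000 BTU

0.741 × 0.276 = 0.2045
5.61 × 3.98 = 22.33
1.07 × 1.18 = 1.263
R_total = 0.2045 + 22.33 + 1.263 + 0.118 = 23.91 ft²·°F·h/BTU
Q = 2150 × 49.1 / 23.91 = 4415 BTU/h
E = 4415 × 4790 = 21150000 BTU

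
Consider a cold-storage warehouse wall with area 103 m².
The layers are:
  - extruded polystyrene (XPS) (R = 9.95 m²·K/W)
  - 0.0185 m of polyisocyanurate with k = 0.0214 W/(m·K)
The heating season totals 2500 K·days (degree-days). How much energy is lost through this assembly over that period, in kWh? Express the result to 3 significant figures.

0.0185/0.0214 = 0.8645
R_total = 9.95 + 0.8645 = 10.81 m²·K/W
E = A × HDD × 24 / R / 1000 = 103 × 2500 × 24 / 10.81 / 1000 = 571.5 kWh

571 kWh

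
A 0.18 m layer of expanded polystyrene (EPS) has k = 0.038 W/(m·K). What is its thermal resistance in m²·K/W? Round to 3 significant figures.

4.74 m²·K/W

R = L/k = 0.18/0.038 = 4.737 m²·K/W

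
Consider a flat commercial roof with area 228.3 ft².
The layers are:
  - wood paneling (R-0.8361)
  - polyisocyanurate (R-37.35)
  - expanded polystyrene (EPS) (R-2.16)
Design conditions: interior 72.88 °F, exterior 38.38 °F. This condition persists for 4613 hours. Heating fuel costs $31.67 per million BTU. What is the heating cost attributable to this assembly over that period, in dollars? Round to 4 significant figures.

28.52 dollars

R_total = 0.8361 + 37.35 + 2.16 = 40.346 ft²·°F·h/BTU
Q = 228.3 × (72.88 − 38.38) / 40.346 = 195.22 BTU/h
E = 195.22 × 4613 = 900550 BTU
Cost = 900550/10⁶ × 31.67 = $28.52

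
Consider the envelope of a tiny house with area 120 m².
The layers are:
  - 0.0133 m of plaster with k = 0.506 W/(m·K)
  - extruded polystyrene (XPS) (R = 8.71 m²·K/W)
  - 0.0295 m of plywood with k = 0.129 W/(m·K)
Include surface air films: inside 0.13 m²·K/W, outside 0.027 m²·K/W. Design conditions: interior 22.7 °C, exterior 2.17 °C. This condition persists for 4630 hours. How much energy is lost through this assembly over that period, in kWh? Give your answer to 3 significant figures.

0.0133/0.506 = 0.02628
0.0295/0.129 = 0.2287
R_total = 0.13 + 0.02628 + 8.71 + 0.2287 + 0.027 = 9.122 m²·K/W
Q = 120 × (22.7 − 2.17) / 9.122 = 270.1 W
E = 270.1 W × 4630 h / 1000 = 1250 kWh

1250 kWh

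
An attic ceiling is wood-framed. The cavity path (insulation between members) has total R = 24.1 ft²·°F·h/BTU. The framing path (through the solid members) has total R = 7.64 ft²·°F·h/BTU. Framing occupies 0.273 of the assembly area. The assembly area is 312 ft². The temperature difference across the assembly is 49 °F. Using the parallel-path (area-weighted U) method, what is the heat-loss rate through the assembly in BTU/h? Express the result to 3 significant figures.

1010 BTU/h

U_eff = 0.727/24.1 + 0.273/7.64 = 0.03017 + 0.03573 = 0.0659
R_eff = 1/U_eff = 15.17 ft²·°F·h/BTU
Q = 312 × 49 / 15.17 = 1007 BTU/h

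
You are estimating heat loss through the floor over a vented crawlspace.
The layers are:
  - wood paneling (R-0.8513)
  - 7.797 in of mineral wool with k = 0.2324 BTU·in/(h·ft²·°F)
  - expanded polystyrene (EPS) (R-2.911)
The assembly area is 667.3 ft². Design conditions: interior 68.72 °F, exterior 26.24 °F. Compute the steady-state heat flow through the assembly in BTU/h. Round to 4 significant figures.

759.7 BTU/h

7.797/0.2324 = 33.55
R_total = 0.8513 + 33.55 + 2.911 = 37.312 ft²·°F·h/BTU
Q = A·ΔT/R = 667.3 × (68.72 − 26.24) / 37.312 = 759.72 BTU/h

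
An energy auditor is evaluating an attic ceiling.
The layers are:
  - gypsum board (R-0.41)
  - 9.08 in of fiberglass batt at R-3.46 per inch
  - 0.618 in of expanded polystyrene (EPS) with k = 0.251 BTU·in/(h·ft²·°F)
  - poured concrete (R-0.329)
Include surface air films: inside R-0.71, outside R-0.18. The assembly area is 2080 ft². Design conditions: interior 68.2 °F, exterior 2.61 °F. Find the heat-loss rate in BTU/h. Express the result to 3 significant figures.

9.08 × 3.46 = 31.42
0.618/0.251 = 2.462
R_total = 0.71 + 0.41 + 31.42 + 2.462 + 0.329 + 0.18 = 35.51 ft²·°F·h/BTU
Q = A·ΔT/R = 2080 × (68.2 − 2.61) / 35.51 = 3842 BTU/h

3840 BTU/h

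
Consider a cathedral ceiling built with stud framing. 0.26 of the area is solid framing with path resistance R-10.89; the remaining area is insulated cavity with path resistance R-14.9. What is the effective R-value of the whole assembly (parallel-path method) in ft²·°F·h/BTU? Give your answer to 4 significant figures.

U_eff = 0.74/14.9 + 0.26/10.89 = 0.049664 + 0.023875 = 0.07354
R_eff = 1/U_eff = 13.598 ft²·°F·h/BTU

13.60 ft²·°F·h/BTU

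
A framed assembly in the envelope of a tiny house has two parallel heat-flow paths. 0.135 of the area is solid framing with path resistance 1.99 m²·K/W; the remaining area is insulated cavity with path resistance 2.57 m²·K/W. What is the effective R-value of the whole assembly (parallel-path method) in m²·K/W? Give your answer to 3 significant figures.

U_eff = 0.865/2.57 + 0.135/1.99 = 0.3366 + 0.06784 = 0.4044
R_eff = 1/U_eff = 2.473 m²·K/W

2.47 m²·K/W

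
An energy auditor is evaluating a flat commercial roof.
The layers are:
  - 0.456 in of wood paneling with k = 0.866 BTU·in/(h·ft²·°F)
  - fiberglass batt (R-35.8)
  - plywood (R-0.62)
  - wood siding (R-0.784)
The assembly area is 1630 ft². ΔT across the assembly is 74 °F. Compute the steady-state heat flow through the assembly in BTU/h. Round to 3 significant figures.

0.456/0.866 = 0.5266
R_total = 0.5266 + 35.8 + 0.62 + 0.784 = 37.73 ft²·°F·h/BTU
Q = A·ΔT/R = 1630 × 74 / 37.73 = 3197 BTU/h

3200 BTU/h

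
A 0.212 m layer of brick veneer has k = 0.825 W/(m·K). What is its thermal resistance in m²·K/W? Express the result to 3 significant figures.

0.257 m²·K/W

R = L/k = 0.212/0.825 = 0.257 m²·K/W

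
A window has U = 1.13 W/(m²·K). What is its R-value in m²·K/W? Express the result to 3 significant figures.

0.885 m²·K/W

R = 1/U = 1/1.13 = 0.885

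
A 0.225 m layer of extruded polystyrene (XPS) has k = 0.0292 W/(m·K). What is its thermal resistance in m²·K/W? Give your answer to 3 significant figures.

R = L/k = 0.225/0.0292 = 7.705 m²·K/W

7.71 m²·K/W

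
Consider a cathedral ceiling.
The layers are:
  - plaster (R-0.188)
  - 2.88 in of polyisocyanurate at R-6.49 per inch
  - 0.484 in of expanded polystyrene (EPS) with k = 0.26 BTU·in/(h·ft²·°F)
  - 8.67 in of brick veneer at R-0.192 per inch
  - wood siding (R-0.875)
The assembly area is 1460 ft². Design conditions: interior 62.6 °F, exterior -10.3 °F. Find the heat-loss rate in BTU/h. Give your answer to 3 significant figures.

4570 BTU/h

2.88 × 6.49 = 18.69
0.484/0.26 = 1.862
8.67 × 0.192 = 1.665
R_total = 0.188 + 18.69 + 1.862 + 1.665 + 0.875 = 23.28 ft²·°F·h/BTU
Q = A·ΔT/R = 1460 × (62.6 − (-10.3)) / 23.28 = 4572 BTU/h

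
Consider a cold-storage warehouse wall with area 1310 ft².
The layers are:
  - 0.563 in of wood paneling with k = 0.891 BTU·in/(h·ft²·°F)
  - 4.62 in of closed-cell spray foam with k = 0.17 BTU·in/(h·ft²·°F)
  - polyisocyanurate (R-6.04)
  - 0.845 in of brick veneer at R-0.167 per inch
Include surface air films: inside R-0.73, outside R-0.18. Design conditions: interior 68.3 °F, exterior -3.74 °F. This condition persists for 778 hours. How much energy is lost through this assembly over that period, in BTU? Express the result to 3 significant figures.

0.563/0.891 = 0.6319
4.62/0.17 = 27.18
0.845 × 0.167 = 0.1411
R_total = 0.73 + 0.6319 + 27.18 + 6.04 + 0.1411 + 0.18 = 34.9 ft²·°F·h/BTU
Q = 1310 × (68.3 − (-3.74)) / 34.9 = 2704 BTU/h
E = 2704 × 778 = 2104000 BTU

2100000 BTU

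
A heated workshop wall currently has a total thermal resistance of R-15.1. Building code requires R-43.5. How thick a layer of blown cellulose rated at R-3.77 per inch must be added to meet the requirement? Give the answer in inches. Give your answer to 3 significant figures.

ΔR = 43.5 − 15.1 = 28.4 ft²·°F·h/BTU
L = ΔR / (R/in) = 28.4/3.77 = 7.533 in

7.53 in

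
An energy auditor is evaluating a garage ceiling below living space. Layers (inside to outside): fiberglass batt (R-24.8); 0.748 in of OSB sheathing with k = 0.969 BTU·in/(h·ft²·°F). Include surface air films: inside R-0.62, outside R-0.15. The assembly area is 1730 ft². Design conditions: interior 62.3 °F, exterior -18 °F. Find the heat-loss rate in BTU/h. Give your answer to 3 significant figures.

5270 BTU/h

0.748/0.969 = 0.7719
R_total = 0.62 + 24.8 + 0.7719 + 0.15 = 26.34 ft²·°F·h/BTU
Q = A·ΔT/R = 1730 × (62.3 − (-18)) / 26.34 = 5274 BTU/h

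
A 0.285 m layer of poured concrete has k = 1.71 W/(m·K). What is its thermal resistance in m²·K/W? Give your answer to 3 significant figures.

0.167 m²·K/W

R = L/k = 0.285/1.71 = 0.1667 m²·K/W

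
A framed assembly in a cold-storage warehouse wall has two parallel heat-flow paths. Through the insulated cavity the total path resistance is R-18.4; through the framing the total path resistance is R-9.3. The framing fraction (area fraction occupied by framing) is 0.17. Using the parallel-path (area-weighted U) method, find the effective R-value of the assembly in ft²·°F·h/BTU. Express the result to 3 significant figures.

15.8 ft²·°F·h/BTU

U_eff = 0.83/18.4 + 0.17/9.3 = 0.04511 + 0.01828 = 0.06339
R_eff = 1/U_eff = 15.78 ft²·°F·h/BTU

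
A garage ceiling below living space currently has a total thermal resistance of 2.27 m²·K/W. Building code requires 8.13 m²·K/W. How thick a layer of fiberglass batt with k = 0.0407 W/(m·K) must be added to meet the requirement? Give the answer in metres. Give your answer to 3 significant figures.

ΔR = 8.13 − 2.27 = 5.86 m²·K/W
L = ΔR × k = 5.86 × 0.0407 = 0.2385 m

0.239 m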